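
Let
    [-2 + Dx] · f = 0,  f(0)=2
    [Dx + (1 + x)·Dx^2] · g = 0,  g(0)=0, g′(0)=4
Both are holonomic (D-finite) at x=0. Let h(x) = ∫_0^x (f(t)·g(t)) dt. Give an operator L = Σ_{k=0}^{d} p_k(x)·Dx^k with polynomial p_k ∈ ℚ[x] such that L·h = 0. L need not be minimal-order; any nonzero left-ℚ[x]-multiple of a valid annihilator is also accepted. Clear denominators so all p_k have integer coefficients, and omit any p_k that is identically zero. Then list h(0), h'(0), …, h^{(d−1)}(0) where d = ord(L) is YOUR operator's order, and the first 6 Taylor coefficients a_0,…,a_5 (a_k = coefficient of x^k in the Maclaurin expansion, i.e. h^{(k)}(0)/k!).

L = (2 + 4·x)·Dx + (-3 - 4·x)·Dx^2 + (1 + x)·Dx^3  (order 3).
h: a_k = 0, 0, 4, 4, 8/3, 6/5, …
ICs: h(0) = 0, h′(0) = 0, h′′(0) = 8.

f: a_k = 2, 4, 4, 8/3, 4/3, 8/15, …
g: a_k = 0, 4, -2, 4/3, -1, 4/5, …
Product ⇒ symmetric product L₀, ord ≤ 2.
Integrate: L := L₀·Dx.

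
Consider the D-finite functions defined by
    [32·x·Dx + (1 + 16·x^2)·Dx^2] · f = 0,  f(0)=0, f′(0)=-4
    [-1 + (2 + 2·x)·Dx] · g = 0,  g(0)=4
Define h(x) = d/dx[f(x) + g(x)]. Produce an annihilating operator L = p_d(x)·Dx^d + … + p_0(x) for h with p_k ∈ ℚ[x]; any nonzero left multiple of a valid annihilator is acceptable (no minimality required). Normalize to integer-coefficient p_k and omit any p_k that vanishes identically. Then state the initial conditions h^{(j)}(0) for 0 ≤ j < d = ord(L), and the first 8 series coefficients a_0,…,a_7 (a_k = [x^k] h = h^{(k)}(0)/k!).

L = (-64 - 160·x + 3072·x^2 + 1536·x^3) + (-131 - 256·x + 5920·x^2 + 12288·x^3 + 5376·x^4)·Dx + (-2 + 126·x + 192·x^2 + 2112·x^3 + 3584·x^4 + 1536·x^5)·Dx^2  (order 2).
h: a_k = -2, -1, 259/4, -5/8, -65501/64, -63/128, 8388839/512, -429/1024, …
ICs: h(0) = -2, h′(0) = -1.

f: a_k = 0, -4, 0, 64/3, 0, -1024/5, 0, 16384/7, …
g: a_k = 4, 2, -1/2, 1/4, -5/32, 7/64, -21/256, 33/512, …
L₀ := lclm(L_f,L_g); ord L₀ ≤ 2+1.
Differentiate: ansatz ord ≤ ord L₀ ⇒ L.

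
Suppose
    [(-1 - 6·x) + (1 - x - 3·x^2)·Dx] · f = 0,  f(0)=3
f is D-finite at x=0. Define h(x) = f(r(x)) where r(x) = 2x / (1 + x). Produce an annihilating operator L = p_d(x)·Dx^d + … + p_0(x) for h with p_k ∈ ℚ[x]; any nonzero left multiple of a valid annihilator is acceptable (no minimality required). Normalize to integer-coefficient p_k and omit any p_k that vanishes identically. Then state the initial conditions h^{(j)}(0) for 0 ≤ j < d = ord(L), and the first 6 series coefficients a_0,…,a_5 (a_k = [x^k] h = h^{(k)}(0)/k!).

f: a_k = 3, 3, 12, 21, 57, 120, …
Substitute x→r, Dx→(1/r')Dx; clear ⇒ L₀.
L = (2 + 26·x) + (-1 - x + 13·x^2 + 13·x^3)·Dx  (order 1).
h: a_k = 3, 6, 42, 78, 546, 1014, …
ICs: h(0) = 3.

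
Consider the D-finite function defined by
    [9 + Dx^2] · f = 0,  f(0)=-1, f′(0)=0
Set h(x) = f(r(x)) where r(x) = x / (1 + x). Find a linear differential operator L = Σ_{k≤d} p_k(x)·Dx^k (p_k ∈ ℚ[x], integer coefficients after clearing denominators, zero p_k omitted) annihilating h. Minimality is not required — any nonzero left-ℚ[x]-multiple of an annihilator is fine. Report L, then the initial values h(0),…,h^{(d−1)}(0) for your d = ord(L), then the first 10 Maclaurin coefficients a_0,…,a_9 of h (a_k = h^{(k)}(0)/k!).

L = 9 + (2 + 6·x + 6·x^2 + 2·x^3)·Dx + (1 + 4·x + 6·x^2 + 4·x^3 + x^4)·Dx^2  (order 2).
h: a_k = -1, 0, 9/2, -9, 81/8, -9/2, -819/80, 1377/40, -293553/4480, 54657/560, …
ICs: h(0) = -1, h′(0) = 0.

f: a_k = -1, 0, 9/2, 0, -27/8, 0, 81/80, 0, -729/4480, 0, …
h₀=f(r): pull back L_f along r ⇒ L₀.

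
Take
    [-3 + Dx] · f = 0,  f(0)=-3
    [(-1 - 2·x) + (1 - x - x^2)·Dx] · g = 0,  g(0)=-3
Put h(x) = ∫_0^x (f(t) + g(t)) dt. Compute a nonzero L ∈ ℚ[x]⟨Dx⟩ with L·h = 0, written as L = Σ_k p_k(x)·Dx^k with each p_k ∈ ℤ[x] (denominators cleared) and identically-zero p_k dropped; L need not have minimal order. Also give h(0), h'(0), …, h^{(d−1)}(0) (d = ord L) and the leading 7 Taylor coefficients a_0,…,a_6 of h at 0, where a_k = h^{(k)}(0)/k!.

f: a_k = -3, -9, -27/2, -27/2, -81/8, -243/40, -243/80, …
g: a_k = -3, -3, -6, -9, -15, -24, -39, …
h₀=f+g: left-lcm gives L₀, ord ≤ 2.
∫: right-multiply L₀ by Dx.
L = (3 + 9·x + 45·x^2 + 18·x^3)·Dx + (5 - 24·x - 15·x^2 + 18·x^3 + 9·x^4)·Dx^2 + (-2 + 7·x - 8·x^3 - 3·x^4)·Dx^3  (order 3).
h: a_k = 0, -6, -6, -13/2, -45/8, -201/40, -401/80, …
ICs: h(0) = 0, h′(0) = -6, h′′(0) = -12.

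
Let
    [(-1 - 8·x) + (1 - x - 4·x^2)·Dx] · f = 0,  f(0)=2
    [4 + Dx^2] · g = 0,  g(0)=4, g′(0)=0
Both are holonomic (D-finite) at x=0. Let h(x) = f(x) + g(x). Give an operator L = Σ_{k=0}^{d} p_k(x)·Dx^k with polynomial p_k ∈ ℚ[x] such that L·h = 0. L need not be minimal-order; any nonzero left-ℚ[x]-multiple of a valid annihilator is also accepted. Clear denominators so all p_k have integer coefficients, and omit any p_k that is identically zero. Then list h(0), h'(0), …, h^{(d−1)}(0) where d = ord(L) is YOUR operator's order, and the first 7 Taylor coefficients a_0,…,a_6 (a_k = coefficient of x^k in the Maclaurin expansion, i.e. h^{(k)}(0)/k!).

f: a_k = 2, 2, 10, 18, 58, 130, 362, …
g: a_k = 4, 0, -8, 0, 8/3, 0, -16/45, …
h₀=f+g: left-lcm gives L₀, ord ≤ 3.
L = (116 + 1008·x + 968·x^2 + 2688·x^3 + 640·x^4 + 1024·x^5) + (-28 - 4·x + 8·x^2 + 200·x^3 + 480·x^4 + 384·x^5 + 512·x^6)·Dx + (29 + 252·x + 242·x^2 + 672·x^3 + 160·x^4 + 256·x^5)·Dx^2 + (-7 - x + 2·x^2 + 50·x^3 + 120·x^4 + 96·x^5 + 128·x^6)·Dx^3  (order 3).
h: a_k = 6, 2, 2, 18, 182/3, 130, 16274/45, …
ICs: h(0) = 6, h′(0) = 2, h′′(0) = 4.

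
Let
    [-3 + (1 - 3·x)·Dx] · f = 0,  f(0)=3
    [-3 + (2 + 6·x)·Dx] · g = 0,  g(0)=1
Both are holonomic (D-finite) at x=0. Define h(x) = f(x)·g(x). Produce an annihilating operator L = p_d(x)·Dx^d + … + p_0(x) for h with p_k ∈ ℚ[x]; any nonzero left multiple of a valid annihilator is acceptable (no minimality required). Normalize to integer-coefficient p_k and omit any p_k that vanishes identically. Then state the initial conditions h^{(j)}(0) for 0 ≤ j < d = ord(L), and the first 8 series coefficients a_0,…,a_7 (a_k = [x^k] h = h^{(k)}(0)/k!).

L = (9 + 9·x) + (-2 + 18·x^2)·Dx  (order 1).
h: a_k = 3, 27/2, 297/8, 1863/16, 43497/128, 266085/256, 3147093/1024, 19099071/2048, …
ICs: h(0) = 3.

f: a_k = 3, 9, 27, 81, 243, 729, 2187, 6561, …
g: a_k = 1, 3/2, -9/8, 27/16, -405/128, 1701/256, -15309/1024, 72171/2048, …
h₀=f·g: eliminate ⇒ L₀, order ≤ 1·1.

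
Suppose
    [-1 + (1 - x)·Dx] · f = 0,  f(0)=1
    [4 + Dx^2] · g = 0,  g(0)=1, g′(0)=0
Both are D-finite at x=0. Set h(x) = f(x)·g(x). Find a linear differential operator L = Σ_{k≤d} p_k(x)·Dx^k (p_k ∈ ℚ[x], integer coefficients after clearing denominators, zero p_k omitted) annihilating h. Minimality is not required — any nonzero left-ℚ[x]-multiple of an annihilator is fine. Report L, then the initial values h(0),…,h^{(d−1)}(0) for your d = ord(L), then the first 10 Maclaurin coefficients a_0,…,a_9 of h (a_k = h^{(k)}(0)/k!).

f: a_k = 1, 1, 1, 1, 1, 1, 1, 1, 1, 1, …
g: a_k = 1, 0, -2, 0, 2/3, 0, -4/45, 0, 2/315, 0, …
h₀=f·g: eliminate ⇒ L₀, order ≤ 1·2.
L = (-4 + 4·x) + 2·Dx + (-1 + x)·Dx^2  (order 2).
h: a_k = 1, 1, -1, -1, -1/3, -1/3, -19/45, -19/45, -131/315, -131/315, …
ICs: h(0) = 1, h′(0) = 1.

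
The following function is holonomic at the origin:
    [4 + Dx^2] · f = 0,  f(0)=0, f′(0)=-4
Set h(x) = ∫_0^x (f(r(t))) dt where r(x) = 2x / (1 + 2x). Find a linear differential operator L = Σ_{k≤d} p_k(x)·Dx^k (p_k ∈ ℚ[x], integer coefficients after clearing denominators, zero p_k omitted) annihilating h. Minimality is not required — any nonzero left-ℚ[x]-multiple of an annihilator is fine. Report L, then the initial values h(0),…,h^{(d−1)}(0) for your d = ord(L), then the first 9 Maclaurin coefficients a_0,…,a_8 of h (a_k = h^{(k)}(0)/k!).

f: a_k = 0, -4, 0, 8/3, 0, -8/15, 0, 16/315, 0, …
L₀ from L_f via x↦r, Dx↦r'^{-1}Dx.
∫: right-multiply L₀ by Dx.
L = 16·Dx + (4 + 24·x + 48·x^2 + 32·x^3)·Dx^2 + (1 + 8·x + 24·x^2 + 32·x^3 + 16·x^4)·Dx^3  (order 3).
h: a_k = 0, 0, -4, 16/3, -8/3, -64/5, 2752/45, -1280/7, 141376/315, …
ICs: h(0) = 0, h′(0) = 0, h′′(0) = -8.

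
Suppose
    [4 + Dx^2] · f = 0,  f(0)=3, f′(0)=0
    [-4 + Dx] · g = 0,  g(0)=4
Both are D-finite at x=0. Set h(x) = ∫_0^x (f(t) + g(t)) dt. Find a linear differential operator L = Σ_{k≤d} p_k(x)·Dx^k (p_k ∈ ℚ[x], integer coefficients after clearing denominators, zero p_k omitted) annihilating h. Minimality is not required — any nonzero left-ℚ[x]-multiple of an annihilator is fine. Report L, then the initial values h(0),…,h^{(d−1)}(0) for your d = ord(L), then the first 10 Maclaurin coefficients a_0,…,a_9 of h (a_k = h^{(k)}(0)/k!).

f: a_k = 3, 0, -6, 0, 2, 0, -4/15, 0, 2/105, 0, …
g: a_k = 4, 16, 32, 128/3, 128/3, 512/15, 1024/45, 4096/315, 2048/315, 8192/2835, …
h₀=f+g: left-lcm gives L₀, ord ≤ 3.
h=∫h₀ ⇒ L = L₀·Dx.
L = -16·Dx + 4·Dx^2 - 4·Dx^3 + Dx^4  (order 4).
h: a_k = 0, 7, 8, 26/3, 32/3, 134/15, 256/45, 1012/315, 512/315, 2054/2835, …
ICs: h(0) = 0, h′(0) = 7, h′′(0) = 16, h′′′(0) = 52.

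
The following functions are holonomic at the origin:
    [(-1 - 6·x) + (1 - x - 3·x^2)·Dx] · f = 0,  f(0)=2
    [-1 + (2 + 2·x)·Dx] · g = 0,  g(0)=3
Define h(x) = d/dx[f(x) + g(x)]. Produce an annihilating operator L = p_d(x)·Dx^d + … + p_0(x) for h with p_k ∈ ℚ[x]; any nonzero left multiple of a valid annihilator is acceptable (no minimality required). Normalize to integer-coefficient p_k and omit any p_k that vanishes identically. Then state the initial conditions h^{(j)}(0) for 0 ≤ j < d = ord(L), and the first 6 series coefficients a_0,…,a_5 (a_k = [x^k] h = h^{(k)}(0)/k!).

L = (-108 - 690·x - 1260·x^2 - 1620·x^3 - 810·x^4) + (-165 - 1476·x - 3819·x^2 - 6408·x^3 - 6345·x^4 - 2430·x^5)·Dx + (34 + 114·x + 134·x^2 - 378·x^3 - 1422·x^4 - 1530·x^5 - 540·x^6)·Dx^2  (order 2).
h: a_k = 7/2, 61/4, 681/16, 4849/32, 102505/256, 595779/512, …
ICs: h(0) = 7/2, h′(0) = 61/4.

f: a_k = 2, 2, 8, 14, 38, 80, …
g: a_k = 3, 3/2, -3/8, 3/16, -15/128, 21/256, …
h₀=f+g: left-lcm gives L₀, ord ≤ 2.
h=h₀': d/dx-closure on L₀ ⇒ L.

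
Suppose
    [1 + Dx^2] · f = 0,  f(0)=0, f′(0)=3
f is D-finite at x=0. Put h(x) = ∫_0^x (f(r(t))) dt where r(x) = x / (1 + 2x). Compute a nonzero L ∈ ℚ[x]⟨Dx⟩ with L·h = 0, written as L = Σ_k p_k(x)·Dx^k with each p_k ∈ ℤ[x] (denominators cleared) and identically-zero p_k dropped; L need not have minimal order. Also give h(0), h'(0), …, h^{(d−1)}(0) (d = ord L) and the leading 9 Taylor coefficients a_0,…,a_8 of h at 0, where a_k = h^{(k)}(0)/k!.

f: a_k = 0, 3, 0, -1/2, 0, 1/40, 0, -1/1680, 0, …
h₀=f(r): pull back L_f along r ⇒ L₀.
∫: right-multiply L₀ by Dx.
L = Dx + (4 + 24·x + 48·x^2 + 32·x^3)·Dx^2 + (1 + 8·x + 24·x^2 + 32·x^3 + 16·x^4)·Dx^3  (order 3).
h: a_k = 0, 0, 3/2, -2, 23/8, -21/5, 1441/240, -225/28, 123479/13440, …
ICs: h(0) = 0, h′(0) = 0, h′′(0) = 3.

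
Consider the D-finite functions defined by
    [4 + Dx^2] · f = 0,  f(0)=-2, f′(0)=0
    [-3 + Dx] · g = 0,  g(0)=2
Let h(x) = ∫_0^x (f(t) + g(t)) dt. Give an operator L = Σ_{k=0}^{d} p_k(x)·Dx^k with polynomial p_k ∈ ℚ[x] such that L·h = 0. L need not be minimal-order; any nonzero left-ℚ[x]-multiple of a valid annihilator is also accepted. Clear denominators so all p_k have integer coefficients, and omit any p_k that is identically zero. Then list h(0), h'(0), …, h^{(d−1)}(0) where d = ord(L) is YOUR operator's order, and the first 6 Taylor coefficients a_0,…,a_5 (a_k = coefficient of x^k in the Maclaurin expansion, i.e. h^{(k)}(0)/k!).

L = -12·Dx + 4·Dx^2 - 3·Dx^3 + Dx^4  (order 4).
h: a_k = 0, 0, 3, 13/3, 9/4, 13/12, …
ICs: h(0) = 0, h′(0) = 0, h′′(0) = 6, h′′′(0) = 26.

f: a_k = -2, 0, 4, 0, -4/3, 0, …
g: a_k = 2, 6, 9, 9, 27/4, 81/20, …
h₀=f+g: left-lcm gives L₀, ord ≤ 3.
∫: right-multiply L₀ by Dx.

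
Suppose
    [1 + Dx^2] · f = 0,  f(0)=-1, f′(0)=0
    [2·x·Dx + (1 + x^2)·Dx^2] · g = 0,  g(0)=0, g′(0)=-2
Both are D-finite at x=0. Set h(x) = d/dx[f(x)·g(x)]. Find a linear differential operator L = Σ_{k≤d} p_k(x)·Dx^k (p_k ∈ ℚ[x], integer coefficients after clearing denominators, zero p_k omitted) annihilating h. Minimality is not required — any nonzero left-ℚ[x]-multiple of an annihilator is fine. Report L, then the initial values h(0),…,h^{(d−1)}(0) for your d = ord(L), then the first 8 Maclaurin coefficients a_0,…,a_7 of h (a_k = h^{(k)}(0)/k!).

L = (110 + 294·x^2 + 461·x^4 + 96·x^6 + 12·x^8 + 2·x^10 + x^12) + (68·x + 284·x^3 + 280·x^5 + 80·x^7 + 20·x^9 + 4·x^11)·Dx + (120 + 340·x^2 + 534·x^4 + 148·x^6 + 32·x^8 + 8·x^10 + 2·x^12)·Dx^2 + (68·x + 284·x^3 + 280·x^5 + 80·x^7 + 20·x^9 + 4·x^11)·Dx^3 + (10 + 46·x^2 + 73·x^4 + 52·x^6 + 20·x^8 + 6·x^10 + x^12)·Dx^4  (order 4).
h: a_k = 2, 0, -5, 0, 49/12, 0, -1301/360, 0, …
ICs: h(0) = 2, h′(0) = 0, h′′(0) = -10, h′′′(0) = 0.

f: a_k = -1, 0, 1/2, 0, -1/24, 0, 1/720, 0, …
g: a_k = 0, -2, 0, 2/3, 0, -2/5, 0, 2/7, …
L₀ := L_f ⊗_s L_g (sym. prod.), ord ≤ 4.
Differentiate: ansatz ord ≤ ord L₀ ⇒ L.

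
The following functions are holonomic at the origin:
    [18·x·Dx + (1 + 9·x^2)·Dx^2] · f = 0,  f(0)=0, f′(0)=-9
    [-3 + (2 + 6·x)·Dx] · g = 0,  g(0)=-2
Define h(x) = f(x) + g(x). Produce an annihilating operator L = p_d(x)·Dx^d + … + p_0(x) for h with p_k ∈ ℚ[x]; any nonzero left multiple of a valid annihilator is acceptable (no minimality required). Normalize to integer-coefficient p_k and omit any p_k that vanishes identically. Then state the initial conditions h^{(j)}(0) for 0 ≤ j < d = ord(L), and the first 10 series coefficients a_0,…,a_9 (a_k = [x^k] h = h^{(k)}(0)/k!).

L = (-36 - 270·x + 972·x^2 + 1458·x^3)·Dx + (-33 - 144·x + 270·x^2 + 3888·x^3 + 5103·x^4)·Dx^2 + (-2 + 18·x + 108·x^2 + 324·x^3 + 1134·x^4 + 1458·x^5)·Dx^3  (order 3).
h: a_k = -2, -12, 9/4, 189/8, 405/64, -101817/640, 15309/512, 6213267/7168, 2814669/16384, -229064193/32768, …
ICs: h(0) = -2, h′(0) = -12, h′′(0) = 9/2.

f: a_k = 0, -9, 0, 27, 0, -729/5, 0, 6561/7, 0, -6561, …
g: a_k = -2, -3, 9/4, -27/8, 405/64, -1701/128, 15309/512, -72171/1024, 2814669/16384, -14073345/32768, …
h₀=f+g: left-lcm gives L₀, ord ≤ 3.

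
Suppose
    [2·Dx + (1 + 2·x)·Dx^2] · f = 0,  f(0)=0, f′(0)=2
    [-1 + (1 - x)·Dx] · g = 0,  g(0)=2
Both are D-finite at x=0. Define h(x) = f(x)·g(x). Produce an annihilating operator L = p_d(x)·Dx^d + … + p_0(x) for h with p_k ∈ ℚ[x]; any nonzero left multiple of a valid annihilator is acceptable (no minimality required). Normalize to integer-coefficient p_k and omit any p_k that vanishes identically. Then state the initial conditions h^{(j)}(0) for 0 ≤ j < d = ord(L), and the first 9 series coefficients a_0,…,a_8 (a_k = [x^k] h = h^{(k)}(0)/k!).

L = 2 + 6·x·Dx + (-1 - x + 2·x^2)·Dx^2  (order 2).
h: a_k = 0, 4, 0, 16/3, -8/3, 152/15, -56/5, 888/35, -1352/35, …
ICs: h(0) = 0, h′(0) = 4.

f: a_k = 0, 2, -2, 8/3, -4, 32/5, -32/3, 128/7, -32, …
g: a_k = 2, 2, 2, 2, 2, 2, 2, 2, 2, …
Product ⇒ symmetric product L₀, ord ≤ 2.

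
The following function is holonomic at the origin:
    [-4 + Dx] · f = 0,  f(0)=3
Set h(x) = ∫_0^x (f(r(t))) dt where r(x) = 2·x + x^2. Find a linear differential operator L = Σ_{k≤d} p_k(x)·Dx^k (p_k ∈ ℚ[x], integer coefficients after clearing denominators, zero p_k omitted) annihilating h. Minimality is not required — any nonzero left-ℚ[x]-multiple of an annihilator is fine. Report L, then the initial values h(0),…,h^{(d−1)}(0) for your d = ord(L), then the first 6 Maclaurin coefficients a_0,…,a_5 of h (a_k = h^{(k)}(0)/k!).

f: a_k = 3, 12, 24, 32, 32, 128/5, …
L₀ from L_f via x↦r, Dx↦r'^{-1}Dx.
h=∫₀ˣh₀: take L = L₀·Dx.
L = (-8 - 8·x)·Dx + Dx^2  (order 2).
h: a_k = 0, 3, 12, 36, 88, 184, …
ICs: h(0) = 0, h′(0) = 3.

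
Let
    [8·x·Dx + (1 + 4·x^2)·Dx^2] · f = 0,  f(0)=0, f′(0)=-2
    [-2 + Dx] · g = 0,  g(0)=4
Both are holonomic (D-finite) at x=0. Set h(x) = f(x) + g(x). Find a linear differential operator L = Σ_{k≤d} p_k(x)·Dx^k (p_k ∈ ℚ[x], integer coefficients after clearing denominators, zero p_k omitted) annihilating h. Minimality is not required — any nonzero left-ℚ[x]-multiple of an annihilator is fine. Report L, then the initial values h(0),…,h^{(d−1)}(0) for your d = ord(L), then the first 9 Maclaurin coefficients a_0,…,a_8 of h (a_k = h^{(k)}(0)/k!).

f: a_k = 0, -2, 0, 8/3, 0, -32/5, 0, 128/7, 0, …
g: a_k = 4, 8, 8, 16/3, 8/3, 16/15, 16/45, 32/315, 8/315, …
f+g: L₀ = lclm(L_f,L_g), ord ≤ 2+1.
L = (8 - 32·x - 32·x^2)·Dx + (-6 + 12·x + 8·x^2 - 16·x^3)·Dx^2 + (1 + 2·x + 4·x^2 + 8·x^3)·Dx^3  (order 3).
h: a_k = 4, 6, 8, 8, 8/3, -16/3, 16/45, 5792/315, 8/315, …
ICs: h(0) = 4, h′(0) = 6, h′′(0) = 16.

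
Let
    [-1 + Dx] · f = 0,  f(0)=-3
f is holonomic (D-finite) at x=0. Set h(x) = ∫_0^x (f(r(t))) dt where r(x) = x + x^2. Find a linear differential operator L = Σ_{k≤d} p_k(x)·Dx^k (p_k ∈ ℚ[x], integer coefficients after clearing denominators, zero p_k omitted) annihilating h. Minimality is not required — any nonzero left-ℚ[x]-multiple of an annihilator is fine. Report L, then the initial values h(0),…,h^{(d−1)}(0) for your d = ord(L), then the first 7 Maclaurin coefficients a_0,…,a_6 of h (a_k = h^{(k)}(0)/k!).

L = (-1 - 2·x)·Dx + Dx^2  (order 2).
h: a_k = 0, -3, -3/2, -3/2, -7/8, -5/8, -27/80, …
ICs: h(0) = 0, h′(0) = -3.

f: a_k = -3, -3, -3/2, -1/2, -1/8, -1/40, -1/240, …
Change of var in L_f (x↦r) gives L₀.
h=∫₀ˣh₀: take L = L₀·Dx.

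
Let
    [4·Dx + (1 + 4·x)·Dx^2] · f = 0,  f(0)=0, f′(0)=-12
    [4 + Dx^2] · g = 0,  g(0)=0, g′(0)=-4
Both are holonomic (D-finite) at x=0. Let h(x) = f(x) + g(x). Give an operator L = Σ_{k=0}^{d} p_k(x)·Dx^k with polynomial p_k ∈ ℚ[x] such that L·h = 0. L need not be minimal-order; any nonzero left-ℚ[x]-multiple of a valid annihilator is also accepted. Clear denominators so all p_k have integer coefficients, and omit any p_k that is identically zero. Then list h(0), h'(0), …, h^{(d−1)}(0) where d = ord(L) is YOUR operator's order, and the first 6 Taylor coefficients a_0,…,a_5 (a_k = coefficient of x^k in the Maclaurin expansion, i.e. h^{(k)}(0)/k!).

L = (400 + 128·x + 256·x^2)·Dx + (36 + 176·x + 192·x^2 + 256·x^3)·Dx^2 + (100 + 32·x + 64·x^2)·Dx^3 + (9 + 44·x + 48·x^2 + 64·x^3)·Dx^4  (order 4).
h: a_k = 0, -16, 24, -184/3, 192, -9224/15, …
ICs: h(0) = 0, h′(0) = -16, h′′(0) = 48, h′′′(0) = -368.

f: a_k = 0, -12, 24, -64, 192, -3072/5, …
g: a_k = 0, -4, 0, 8/3, 0, -8/15, …
Sum ⇒ L₀ = lclm(L_f,L_g) in ℚ(x)⟨Dx⟩.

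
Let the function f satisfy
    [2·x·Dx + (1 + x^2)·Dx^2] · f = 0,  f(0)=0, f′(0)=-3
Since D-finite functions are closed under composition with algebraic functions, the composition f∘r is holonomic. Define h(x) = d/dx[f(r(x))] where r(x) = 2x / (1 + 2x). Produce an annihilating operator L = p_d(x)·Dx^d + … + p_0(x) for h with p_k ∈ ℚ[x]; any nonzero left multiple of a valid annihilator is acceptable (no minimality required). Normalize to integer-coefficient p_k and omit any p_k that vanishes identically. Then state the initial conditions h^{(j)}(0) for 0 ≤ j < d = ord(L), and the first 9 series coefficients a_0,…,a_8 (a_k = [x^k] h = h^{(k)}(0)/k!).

L = (4 + 16·x) + (1 + 4·x + 8·x^2)·Dx  (order 1).
h: a_k = -6, 24, -48, 0, 384, -1536, 3072, 0, -24576, …
ICs: h(0) = -6.

f: a_k = 0, -3, 0, 1, 0, -3/5, 0, 3/7, 0, …
h₀=f(r): pull back L_f along r ⇒ L₀.
h=h₀': d/dx-closure on L₀ ⇒ L.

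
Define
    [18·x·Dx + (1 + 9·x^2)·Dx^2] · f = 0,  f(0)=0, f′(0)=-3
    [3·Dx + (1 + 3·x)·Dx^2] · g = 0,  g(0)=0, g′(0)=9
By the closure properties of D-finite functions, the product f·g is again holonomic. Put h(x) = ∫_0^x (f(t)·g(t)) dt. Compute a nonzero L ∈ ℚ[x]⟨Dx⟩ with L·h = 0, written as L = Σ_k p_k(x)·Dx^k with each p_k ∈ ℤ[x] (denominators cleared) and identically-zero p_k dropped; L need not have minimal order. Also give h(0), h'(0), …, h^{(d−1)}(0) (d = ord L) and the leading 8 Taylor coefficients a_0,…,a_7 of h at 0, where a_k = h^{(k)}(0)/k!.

L = (648 + 3564·x + 19440·x^2 + 113724·x^3 + 262440·x^4 + 341172·x^5 + 236196·x^7)·Dx^2 + (162 + 3348·x + 24948·x^2 + 117612·x^3 + 396576·x^4 + 813564·x^5 + 918540·x^6 + 236196·x^7 + 826686·x^8)·Dx^3 + (36 + 576·x + 5184·x^2 + 25272·x^3 + 87480·x^4 + 227448·x^5 + 419904·x^6 + 472392·x^7 + 236196·x^8 + 472392·x^9)·Dx^4 + (5 + 54·x + 333·x^2 + 1512·x^3 + 5346·x^4 + 14580·x^5 + 30618·x^6 + 52488·x^7 + 59049·x^8 + 39366·x^9 + 59049·x^10)·Dx^5  (order 5).
h: a_k = 0, 0, 0, -9, 81/8, 0, 81/8, -3159/35, …
ICs: h(0) = 0, h′(0) = 0, h′′(0) = 0, h′′′(0) = -54, h′′′′(0) = 243.

f: a_k = 0, -3, 0, 9, 0, -243/5, 0, 2187/7, …
g: a_k = 0, 9, -27/2, 27, -243/4, 729/5, -729/2, 6561/7, …
L₀ := L_f ⊗_s L_g (sym. prod.), ord ≤ 4.
Integrate: L := L₀·Dx.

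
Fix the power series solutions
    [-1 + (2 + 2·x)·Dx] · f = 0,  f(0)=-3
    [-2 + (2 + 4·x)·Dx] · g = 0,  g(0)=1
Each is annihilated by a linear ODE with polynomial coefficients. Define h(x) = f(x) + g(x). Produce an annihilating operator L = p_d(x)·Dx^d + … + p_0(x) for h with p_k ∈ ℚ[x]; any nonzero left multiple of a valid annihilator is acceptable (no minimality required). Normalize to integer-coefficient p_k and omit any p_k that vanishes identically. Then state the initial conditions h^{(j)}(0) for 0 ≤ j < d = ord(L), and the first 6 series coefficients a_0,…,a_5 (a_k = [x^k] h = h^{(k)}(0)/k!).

f: a_k = -3, -3/2, 3/8, -3/16, 15/128, -21/256, …
g: a_k = 1, 1, -1/2, 1/2, -5/8, 7/8, …
L₀ := lclm(L_f,L_g); ord L₀ ≤ 1+1.
L = -1 + (3 + 4·x)·Dx + (2 + 6·x + 4·x^2)·Dx^2  (order 2).
h: a_k = -2, -1/2, -1/8, 5/16, -65/128, 203/256, …
ICs: h(0) = -2, h′(0) = -1/2.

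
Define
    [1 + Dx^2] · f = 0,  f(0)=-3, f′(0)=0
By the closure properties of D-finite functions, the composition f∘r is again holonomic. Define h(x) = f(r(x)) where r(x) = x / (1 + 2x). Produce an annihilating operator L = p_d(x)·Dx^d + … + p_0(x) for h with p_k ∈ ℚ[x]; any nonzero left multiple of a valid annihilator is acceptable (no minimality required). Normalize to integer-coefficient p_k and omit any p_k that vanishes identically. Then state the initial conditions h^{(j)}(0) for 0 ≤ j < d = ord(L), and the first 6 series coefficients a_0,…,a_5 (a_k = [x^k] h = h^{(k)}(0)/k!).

f: a_k = -3, 0, 3/2, 0, -1/8, 0, …
Substitute x→r, Dx→(1/r')Dx; clear ⇒ L₀.
L = 1 + (4 + 24·x + 48·x^2 + 32·x^3)·Dx + (1 + 8·x + 24·x^2 + 32·x^3 + 16·x^4)·Dx^2  (order 2).
h: a_k = -3, 0, 3/2, -6, 143/8, -47, …
ICs: h(0) = -3, h′(0) = 0.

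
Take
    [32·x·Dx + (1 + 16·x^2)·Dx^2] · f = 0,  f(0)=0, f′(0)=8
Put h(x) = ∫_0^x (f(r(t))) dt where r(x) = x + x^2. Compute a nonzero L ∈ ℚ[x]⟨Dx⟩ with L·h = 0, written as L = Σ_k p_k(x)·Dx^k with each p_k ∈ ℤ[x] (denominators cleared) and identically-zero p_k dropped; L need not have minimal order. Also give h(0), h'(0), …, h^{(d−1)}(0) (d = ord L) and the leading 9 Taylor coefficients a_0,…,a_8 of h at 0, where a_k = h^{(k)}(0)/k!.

f: a_k = 0, 8, 0, -128/3, 0, 2048/5, 0, -32768/7, 0, …
Change of var in L_f (x↦r) gives L₀.
h=∫h₀ ⇒ L = L₀·Dx.
L = (-2 + 32·x + 128·x^2 + 192·x^3 + 96·x^4)·Dx^2 + (1 + 2·x + 16·x^2 + 64·x^3 + 80·x^4 + 32·x^5)·Dx^3  (order 3).
h: a_k = 0, 0, 4, 8/3, -32/3, -128/5, 704/15, 6016/21, -512/7, …
ICs: h(0) = 0, h′(0) = 0, h′′(0) = 8.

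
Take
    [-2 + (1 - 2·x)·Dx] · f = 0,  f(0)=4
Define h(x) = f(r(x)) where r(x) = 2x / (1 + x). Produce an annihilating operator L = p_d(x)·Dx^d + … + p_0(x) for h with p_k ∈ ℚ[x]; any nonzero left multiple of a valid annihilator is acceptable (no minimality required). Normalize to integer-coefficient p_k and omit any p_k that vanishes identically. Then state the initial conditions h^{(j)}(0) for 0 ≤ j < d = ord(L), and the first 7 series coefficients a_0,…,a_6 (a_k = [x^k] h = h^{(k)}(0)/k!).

L = 4 + (-1 + 2·x + 3·x^2)·Dx  (order 1).
h: a_k = 4, 16, 48, 144, 432, 1296, 3888, …
ICs: h(0) = 4.

f: a_k = 4, 8, 16, 32, 64, 128, 256, …
L₀ from L_f via x↦r, Dx↦r'^{-1}Dx.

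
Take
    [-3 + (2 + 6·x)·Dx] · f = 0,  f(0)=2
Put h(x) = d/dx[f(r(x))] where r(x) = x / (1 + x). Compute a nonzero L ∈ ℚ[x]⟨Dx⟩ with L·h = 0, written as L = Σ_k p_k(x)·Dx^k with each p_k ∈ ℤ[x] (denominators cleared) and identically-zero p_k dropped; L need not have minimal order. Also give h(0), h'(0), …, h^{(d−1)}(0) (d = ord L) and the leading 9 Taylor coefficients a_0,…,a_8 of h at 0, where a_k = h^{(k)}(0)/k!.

L = (-7 - 16·x) + (-2 - 10·x - 8·x^2)·Dx  (order 1).
h: a_k = 3, -21/2, 261/8, -1677/16, 45345/128, -318915/256, 4608345/1024, -33903165/2048, 2020675545/32768, …
ICs: h(0) = 3.

f: a_k = 2, 3, -9/4, 27/8, -405/64, 1701/128, -15309/512, 72171/1024, -2814669/16384, …
f∘r: x↦r, Dx↦Dx/r' in L_f ⇒ L₀.
Differentiate: ansatz ord ≤ ord L₀ ⇒ L.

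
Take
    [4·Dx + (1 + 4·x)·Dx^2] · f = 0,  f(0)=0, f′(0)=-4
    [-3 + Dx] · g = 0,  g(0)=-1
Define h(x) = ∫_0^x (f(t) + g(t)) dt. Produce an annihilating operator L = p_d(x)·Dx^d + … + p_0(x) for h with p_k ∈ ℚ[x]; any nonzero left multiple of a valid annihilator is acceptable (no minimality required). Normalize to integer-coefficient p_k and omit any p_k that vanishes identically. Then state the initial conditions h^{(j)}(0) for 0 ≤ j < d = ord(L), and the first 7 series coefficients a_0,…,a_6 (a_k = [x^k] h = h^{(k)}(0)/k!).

L = (-132 - 144·x)·Dx^2 + (23 - 72·x - 144·x^2)·Dx^3 + (7 + 40·x + 48·x^2)·Dx^4  (order 4).
h: a_k = 0, -1, -7/2, 7/6, -155/24, 97/8, -8273/240, …
ICs: h(0) = 0, h′(0) = -1, h′′(0) = -7, h′′′(0) = 7.

f: a_k = 0, -4, 8, -64/3, 64, -1024/5, 2048/3, …
g: a_k = -1, -3, -9/2, -9/2, -27/8, -81/40, -81/80, …
Weyl lclm of L_f,L_g ⇒ L₀ (ord ≤ 3).
h=∫h₀ ⇒ L = L₀·Dx.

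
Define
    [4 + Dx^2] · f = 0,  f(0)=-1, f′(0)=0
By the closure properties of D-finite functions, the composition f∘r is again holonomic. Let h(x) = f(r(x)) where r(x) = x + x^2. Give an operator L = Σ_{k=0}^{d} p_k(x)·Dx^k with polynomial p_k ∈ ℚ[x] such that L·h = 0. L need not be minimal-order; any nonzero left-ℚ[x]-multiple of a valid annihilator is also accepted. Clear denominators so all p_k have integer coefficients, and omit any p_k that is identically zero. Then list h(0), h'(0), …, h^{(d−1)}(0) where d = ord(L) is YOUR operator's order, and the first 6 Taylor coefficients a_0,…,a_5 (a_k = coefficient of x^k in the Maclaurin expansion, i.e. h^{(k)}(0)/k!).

f: a_k = -1, 0, 2, 0, -2/3, 0, …
Substitute x→r, Dx→(1/r')Dx; clear ⇒ L₀.
L = (4 + 24·x + 48·x^2 + 32·x^3) - 2·Dx + (1 + 2·x)·Dx^2  (order 2).
h: a_k = -1, 0, 2, 4, 4/3, -8/3, …
ICs: h(0) = -1, h′(0) = 0.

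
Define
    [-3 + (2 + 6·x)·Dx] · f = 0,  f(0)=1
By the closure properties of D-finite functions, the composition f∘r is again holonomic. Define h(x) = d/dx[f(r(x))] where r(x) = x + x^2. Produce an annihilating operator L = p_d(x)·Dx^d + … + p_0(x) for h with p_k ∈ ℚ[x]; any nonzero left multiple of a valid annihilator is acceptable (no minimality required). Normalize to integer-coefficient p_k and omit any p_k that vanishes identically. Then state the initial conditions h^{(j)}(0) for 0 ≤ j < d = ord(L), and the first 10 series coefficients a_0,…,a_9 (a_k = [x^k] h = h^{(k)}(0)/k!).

f: a_k = 1, 3/2, -9/8, 27/16, -405/128, 1701/256, -15309/1024, 72171/2048, -2814669/32768, 14073345/65536, …
f∘r: x↦r, Dx↦Dx/r' in L_f ⇒ L₀.
Differentiate: ansatz ord ≤ ord L₀ ⇒ L.
L = 1 + (-2 - 10·x - 18·x^2 - 12·x^3)·Dx  (order 1).
h: a_k = 3/2, 3/4, -27/16, 99/32, -1215/256, 2997/512, -9639/2048, -6237/4096, 1073817/65536, -5561055/131072, …
ICs: h(0) = 3/2.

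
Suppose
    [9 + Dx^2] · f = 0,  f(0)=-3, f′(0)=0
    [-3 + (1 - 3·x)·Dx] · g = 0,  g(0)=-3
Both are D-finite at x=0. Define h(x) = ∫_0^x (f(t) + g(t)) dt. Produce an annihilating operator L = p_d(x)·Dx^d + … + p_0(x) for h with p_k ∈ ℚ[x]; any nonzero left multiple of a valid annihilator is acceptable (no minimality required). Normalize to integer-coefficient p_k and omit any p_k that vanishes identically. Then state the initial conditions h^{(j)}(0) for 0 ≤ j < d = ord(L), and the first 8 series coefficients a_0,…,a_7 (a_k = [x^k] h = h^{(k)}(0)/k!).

L = (-63 + 54·x - 81·x^2)·Dx + (9 - 45·x + 81·x^2 - 81·x^3)·Dx^2 + (-7 + 6·x - 9·x^2)·Dx^3 + (1 - 5·x + 9·x^2 - 9·x^3)·Dx^4  (order 4).
h: a_k = 0, -6, -9/2, -9/2, -81/4, -405/8, -243/2, -174717/560, …
ICs: h(0) = 0, h′(0) = -6, h′′(0) = -9, h′′′(0) = -27.

f: a_k = -3, 0, 27/2, 0, -81/8, 0, 243/80, 0, …
g: a_k = -3, -9, -27, -81, -243, -729, -2187, -6561, …
h₀=f+g: left-lcm gives L₀, ord ≤ 3.
h=∫h₀ ⇒ L = L₀·Dx.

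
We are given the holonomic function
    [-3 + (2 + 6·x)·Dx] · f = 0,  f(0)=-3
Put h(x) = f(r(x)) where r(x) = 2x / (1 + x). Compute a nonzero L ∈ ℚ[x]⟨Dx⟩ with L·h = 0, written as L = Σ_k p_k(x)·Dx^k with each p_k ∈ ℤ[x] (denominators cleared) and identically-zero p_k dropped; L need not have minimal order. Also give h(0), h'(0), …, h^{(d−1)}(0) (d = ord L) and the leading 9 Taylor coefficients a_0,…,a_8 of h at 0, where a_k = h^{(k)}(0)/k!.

f: a_k = -3, -9/2, 27/8, -81/16, 1215/128, -5103/256, 45927/1024, -216513/2048, 8444007/32768, …
Change of var in L_f (x↦r) gives L₀.
L = -3 + (1 + 8·x + 7·x^2)·Dx  (order 1).
h: a_k = -3, -9, 45/2, -153/2, 2583/8, -12411/8, 128961/16, -704925/16, 31944663/128, …
ICs: h(0) = -3.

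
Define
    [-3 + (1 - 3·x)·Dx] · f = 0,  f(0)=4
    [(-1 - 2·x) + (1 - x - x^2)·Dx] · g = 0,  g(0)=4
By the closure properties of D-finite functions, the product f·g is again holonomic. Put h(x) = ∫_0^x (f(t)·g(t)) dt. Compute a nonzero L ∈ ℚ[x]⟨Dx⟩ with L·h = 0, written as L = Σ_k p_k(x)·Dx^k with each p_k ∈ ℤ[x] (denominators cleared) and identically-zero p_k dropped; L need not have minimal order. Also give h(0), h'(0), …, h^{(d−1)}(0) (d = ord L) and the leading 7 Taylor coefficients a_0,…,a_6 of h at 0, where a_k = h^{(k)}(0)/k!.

f: a_k = 4, 12, 36, 108, 324, 972, 2916, …
g: a_k = 4, 4, 8, 12, 20, 32, 52, …
Sym-product of L_f,L_g gives L₀ (≤ ord 1).
Integrate: L := L₀·Dx.
L = (-4 + 4·x + 9·x^2)·Dx + (1 - 4·x + 2·x^2 + 3·x^3)·Dx^2  (order 2).
h: a_k = 0, 16, 32, 224/3, 180, 448, 3424/3, …
ICs: h(0) = 0, h′(0) = 16.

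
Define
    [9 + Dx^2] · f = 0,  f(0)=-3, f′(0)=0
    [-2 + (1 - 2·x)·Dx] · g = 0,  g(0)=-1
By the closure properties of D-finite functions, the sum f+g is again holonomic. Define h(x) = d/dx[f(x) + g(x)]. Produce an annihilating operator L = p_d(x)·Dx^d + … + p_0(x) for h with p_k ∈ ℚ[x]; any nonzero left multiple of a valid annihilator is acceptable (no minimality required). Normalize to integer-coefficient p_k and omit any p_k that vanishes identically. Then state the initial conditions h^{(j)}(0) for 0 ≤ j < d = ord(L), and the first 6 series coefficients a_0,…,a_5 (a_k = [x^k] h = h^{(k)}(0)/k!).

L = (684 - 432·x + 432·x^2) + (-99 + 306·x - 324·x^2 + 216·x^3)·Dx + (76 - 48·x + 48·x^2)·Dx^2 + (-11 + 34·x - 36·x^2 + 24·x^3)·Dx^3  (order 3).
h: a_k = -2, 19, -24, -209/2, -160, -14631/40, …
ICs: h(0) = -2, h′(0) = 19, h′′(0) = -48.

f: a_k = -3, 0, 27/2, 0, -81/8, 0, …
g: a_k = -1, -2, -4, -8, -16, -32, …
h₀=f+g: left-lcm gives L₀, ord ≤ 3.
h₀' ⇒ L via d/dx closure of L₀.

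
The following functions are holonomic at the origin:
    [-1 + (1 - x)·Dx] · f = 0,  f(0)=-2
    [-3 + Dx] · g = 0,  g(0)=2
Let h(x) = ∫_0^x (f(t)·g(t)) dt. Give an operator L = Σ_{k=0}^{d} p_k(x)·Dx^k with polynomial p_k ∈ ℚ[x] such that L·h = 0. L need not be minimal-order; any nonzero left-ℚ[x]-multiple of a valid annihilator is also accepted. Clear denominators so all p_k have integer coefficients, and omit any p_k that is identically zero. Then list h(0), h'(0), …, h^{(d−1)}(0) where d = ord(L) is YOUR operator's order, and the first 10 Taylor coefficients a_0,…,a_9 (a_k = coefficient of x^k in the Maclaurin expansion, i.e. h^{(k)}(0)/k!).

L = (4 - 3·x)·Dx + (-1 + x)·Dx^2  (order 2).
h: a_k = 0, -4, -8, -34/3, -13, -131/10, -184/15, -1553/140, -5557/560, -89641/10080, …
ICs: h(0) = 0, h′(0) = -4.

f: a_k = -2, -2, -2, -2, -2, -2, -2, -2, -2, -2, …
g: a_k = 2, 6, 9, 9, 27/4, 81/20, 81/40, 243/280, 729/2240, 243/2240, …
L₀ := L_f ⊗_s L_g (sym. prod.), ord ≤ 1.
h=∫h₀ ⇒ L = L₀·Dx.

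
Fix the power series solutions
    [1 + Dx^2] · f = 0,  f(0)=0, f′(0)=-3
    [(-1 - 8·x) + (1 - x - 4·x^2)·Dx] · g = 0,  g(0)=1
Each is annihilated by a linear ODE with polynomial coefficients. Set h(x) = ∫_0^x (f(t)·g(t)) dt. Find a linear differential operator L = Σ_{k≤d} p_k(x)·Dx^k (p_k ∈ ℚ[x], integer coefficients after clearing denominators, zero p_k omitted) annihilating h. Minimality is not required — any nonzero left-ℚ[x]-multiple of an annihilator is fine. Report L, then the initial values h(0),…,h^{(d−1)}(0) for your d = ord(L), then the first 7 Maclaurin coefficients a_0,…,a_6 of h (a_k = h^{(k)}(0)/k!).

L = (7 + x + 4·x^2)·Dx + (2 + 16·x)·Dx^2 + (-1 + x + 4·x^2)·Dx^3  (order 3).
h: a_k = 0, 0, -3/2, -1, -29/8, -53/10, -1127/80, …
ICs: h(0) = 0, h′(0) = 0, h′′(0) = -3.

f: a_k = 0, -3, 0, 1/2, 0, -1/40, 0, …
g: a_k = 1, 1, 5, 9, 29, 65, 181, …
h₀=f·g: eliminate ⇒ L₀, order ≤ 2·1.
h=∫₀ˣh₀: take L = L₀·Dx.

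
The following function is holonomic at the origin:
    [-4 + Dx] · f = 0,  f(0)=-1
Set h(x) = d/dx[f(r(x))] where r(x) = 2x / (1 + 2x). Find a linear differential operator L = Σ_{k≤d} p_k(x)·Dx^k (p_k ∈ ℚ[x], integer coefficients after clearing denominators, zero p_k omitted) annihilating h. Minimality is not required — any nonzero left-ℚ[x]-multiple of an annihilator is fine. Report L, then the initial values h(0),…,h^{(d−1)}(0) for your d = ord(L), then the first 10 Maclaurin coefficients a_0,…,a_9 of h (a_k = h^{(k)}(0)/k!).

L = (4 - 8·x) + (-1 - 4·x - 4·x^2)·Dx  (order 1).
h: a_k = -8, -32, 32, 256/3, -896/3, 5632/15, 8704/45, -647168/315, 1697792/315, -24240128/2835, …
ICs: h(0) = -8.

f: a_k = -1, -4, -8, -32/3, -32/3, -128/15, -256/45, -1024/315, -512/315, -2048/2835, …
Substitute x→r, Dx→(1/r')Dx; clear ⇒ L₀.
Derive L from L₀ (diff closure).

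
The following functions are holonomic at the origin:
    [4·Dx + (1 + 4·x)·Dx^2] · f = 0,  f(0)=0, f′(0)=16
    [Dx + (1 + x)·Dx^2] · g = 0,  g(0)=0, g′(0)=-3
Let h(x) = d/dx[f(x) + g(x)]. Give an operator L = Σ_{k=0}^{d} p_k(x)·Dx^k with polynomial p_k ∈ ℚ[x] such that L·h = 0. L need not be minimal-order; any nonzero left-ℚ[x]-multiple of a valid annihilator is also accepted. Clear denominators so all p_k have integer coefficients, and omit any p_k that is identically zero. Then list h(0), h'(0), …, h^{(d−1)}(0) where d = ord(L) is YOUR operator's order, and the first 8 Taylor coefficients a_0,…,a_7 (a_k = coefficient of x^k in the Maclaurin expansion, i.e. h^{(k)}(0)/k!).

L = 8 + (10 + 16·x)·Dx + (1 + 5·x + 4·x^2)·Dx^2  (order 2).
h: a_k = 13, -61, 253, -1021, 4093, -16381, 65533, -262141, …
ICs: h(0) = 13, h′(0) = -61.

f: a_k = 0, 16, -32, 256/3, -256, 4096/5, -8192/3, 65536/7, …
g: a_k = 0, -3, 3/2, -1, 3/4, -3/5, 1/2, -3/7, …
Weyl lclm of L_f,L_g ⇒ L₀ (ord ≤ 4).
h₀' ⇒ L via d/dx closure of L₀.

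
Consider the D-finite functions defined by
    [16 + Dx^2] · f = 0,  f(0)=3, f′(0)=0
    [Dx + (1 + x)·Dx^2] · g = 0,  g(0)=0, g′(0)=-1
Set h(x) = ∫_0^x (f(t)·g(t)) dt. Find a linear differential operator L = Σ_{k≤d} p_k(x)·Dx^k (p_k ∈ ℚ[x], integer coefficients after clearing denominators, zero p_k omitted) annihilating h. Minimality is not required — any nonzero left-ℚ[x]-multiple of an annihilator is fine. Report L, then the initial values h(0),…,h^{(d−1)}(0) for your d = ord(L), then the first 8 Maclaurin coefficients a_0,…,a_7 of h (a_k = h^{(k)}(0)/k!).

f: a_k = 3, 0, -24, 0, 32, 0, -256/15, 0, …
g: a_k = 0, -1, 1/2, -1/3, 1/4, -1/5, 1/6, -1/7, …
Sym-product of L_f,L_g gives L₀ (≤ ord 4).
∫: right-multiply L₀ by Dx.
L = (15072 + 62976·x + 97024·x^2 + 65536·x^3 + 16384·x^4)·Dx + (1984 + 6080·x + 6144·x^2 + 2048·x^3)·Dx^2 + (1950 + 8000·x + 12192·x^2 + 8192·x^3 + 2048·x^4)·Dx^3 + (124 + 380·x + 384·x^2 + 128·x^3)·Dx^4 + (63 + 254·x + 383·x^2 + 256·x^3 + 64·x^4)·Dx^5  (order 5).
h: a_k = 0, 0, -3/2, 1/2, 23/4, -9/4, -41/10, 3/2, …
ICs: h(0) = 0, h′(0) = 0, h′′(0) = -3, h′′′(0) = 3, h′′′′(0) = 138.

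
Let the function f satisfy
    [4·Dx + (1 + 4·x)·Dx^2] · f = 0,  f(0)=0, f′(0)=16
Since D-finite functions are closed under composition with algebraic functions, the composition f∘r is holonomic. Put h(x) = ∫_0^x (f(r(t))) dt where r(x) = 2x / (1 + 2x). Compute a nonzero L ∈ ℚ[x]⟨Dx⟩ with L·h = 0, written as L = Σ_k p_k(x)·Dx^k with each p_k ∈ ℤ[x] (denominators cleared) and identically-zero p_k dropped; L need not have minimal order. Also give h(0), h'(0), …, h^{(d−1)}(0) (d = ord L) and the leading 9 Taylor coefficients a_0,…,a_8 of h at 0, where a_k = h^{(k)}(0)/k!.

f: a_k = 0, 16, -32, 256/3, -256, 4096/5, -8192/3, 65536/7, -32768, …
f∘r: x↦r, Dx↦Dx/r' in L_f ⇒ L₀.
Integrate: L := L₀·Dx.
L = (12 + 40·x)·Dx^2 + (1 + 12·x + 20·x^2)·Dx^3  (order 3).
h: a_k = 0, 0, 16, -64, 992/3, -9984/5, 199936/15, -95232, 4999936/7, …
ICs: h(0) = 0, h′(0) = 0, h′′(0) = 32.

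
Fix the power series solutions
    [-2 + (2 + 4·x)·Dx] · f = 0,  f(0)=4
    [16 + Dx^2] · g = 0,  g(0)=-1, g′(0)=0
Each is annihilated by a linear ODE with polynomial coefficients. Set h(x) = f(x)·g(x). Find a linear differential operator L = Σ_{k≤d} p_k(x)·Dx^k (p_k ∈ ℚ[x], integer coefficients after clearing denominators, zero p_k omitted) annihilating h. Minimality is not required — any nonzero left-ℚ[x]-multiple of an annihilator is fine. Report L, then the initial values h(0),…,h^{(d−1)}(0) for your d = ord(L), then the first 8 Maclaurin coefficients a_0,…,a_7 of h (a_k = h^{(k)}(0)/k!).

L = (19 + 64·x + 64·x^2) + (-2 - 4·x)·Dx + (1 + 4·x + 4·x^2)·Dx^2  (order 2).
h: a_k = -4, -4, 34, 30, -337/6, -181/6, 5281/180, 3811/180, …
ICs: h(0) = -4, h′(0) = -4.

f: a_k = 4, 4, -2, 2, -5/2, 7/2, -21/4, 33/4, …
g: a_k = -1, 0, 8, 0, -32/3, 0, 256/45, 0, …
f·g: L₀ = L_f ⊗_s L_g, ord ≤ 1·2.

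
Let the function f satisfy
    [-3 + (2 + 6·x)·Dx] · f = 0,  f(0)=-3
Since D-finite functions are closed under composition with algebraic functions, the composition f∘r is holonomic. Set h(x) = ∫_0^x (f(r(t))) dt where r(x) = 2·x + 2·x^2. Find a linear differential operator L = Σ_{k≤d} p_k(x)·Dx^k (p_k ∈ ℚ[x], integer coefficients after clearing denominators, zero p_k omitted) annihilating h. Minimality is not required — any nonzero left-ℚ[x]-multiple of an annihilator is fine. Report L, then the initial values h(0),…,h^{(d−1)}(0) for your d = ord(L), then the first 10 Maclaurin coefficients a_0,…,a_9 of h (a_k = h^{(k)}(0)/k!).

L = (-3 - 6·x)·Dx + (1 + 6·x + 6·x^2)·Dx^2  (order 2).
h: a_k = 0, -3, -9/2, 3/2, -27/8, 351/40, -405/16, 8829/112, -33291/128, 114831/128, …
ICs: h(0) = 0, h′(0) = -3.

f: a_k = -3, -9/2, 27/8, -81/16, 1215/128, -5103/256, 45927/1024, -216513/2048, 8444007/32768, -42220035/65536, …
Change of var in L_f (x↦r) gives L₀.
h=∫h₀ ⇒ L = L₀·Dx.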